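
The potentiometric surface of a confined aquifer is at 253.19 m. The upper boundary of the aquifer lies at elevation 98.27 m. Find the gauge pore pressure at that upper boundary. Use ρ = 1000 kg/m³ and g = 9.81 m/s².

Pressure head at the aquifer top: ψ = h − z = 253.19 − 98.27 = 154.92 m.
P = ρgψ = 1000 × 9.81 × 154.92 = 1519765 Pa ≈ 1520 kPa.

P ≈ 1520 kPa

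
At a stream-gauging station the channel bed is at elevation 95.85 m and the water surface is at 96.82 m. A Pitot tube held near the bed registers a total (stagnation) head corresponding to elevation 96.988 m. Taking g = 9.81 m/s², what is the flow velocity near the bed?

Near the bed, under hydrostatic conditions, the piezometric head (z + ψ) equals the free-surface elevation, 96.82 m.
Velocity head = total − piezometric = 96.988 − 96.82 = 0.168 m.
v = √(2g·h_v) = √(2 × 9.81 × 0.168) = 1.82 m/s.

v ≈ 1.82 m/s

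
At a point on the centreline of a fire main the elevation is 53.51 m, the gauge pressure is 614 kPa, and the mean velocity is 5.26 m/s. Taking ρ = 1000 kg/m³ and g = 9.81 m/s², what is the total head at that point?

Pressure head ψ = P/(ρg) = 614×1000 / (1000 × 9.81) = 62.59 m.
Velocity head = v²/(2g) = 5.26² / (2 × 9.81) = 1.410 m.
h = z + ψ + v²/(2g) = 53.51 + 62.59 + 1.410 = 117.51 m.

h ≈ 117.51 m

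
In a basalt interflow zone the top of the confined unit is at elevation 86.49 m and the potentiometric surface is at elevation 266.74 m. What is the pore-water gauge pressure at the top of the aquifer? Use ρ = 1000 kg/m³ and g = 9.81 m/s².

Pressure head at the aquifer top: ψ = h − z = 266.74 − 86.49 = 180.25 m.
P = ρgψ = 1000 × 9.81 × 180.25 = 1768252 Pa ≈ 1770 kPa.

P ≈ 1770 kPa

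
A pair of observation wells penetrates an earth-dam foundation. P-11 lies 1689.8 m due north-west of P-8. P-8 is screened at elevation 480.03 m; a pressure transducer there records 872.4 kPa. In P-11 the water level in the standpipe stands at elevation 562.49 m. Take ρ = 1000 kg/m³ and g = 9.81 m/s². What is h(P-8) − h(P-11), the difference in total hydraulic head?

Δh ≈ 6.47 m

Pressure head at P-8: ψ = P/(ρg) = 872.4×1000 / (1000 × 9.81) = 88.93 m.
Total head at P-8: h = z + ψ = 480.03 + 88.93 = 568.96 m.
Total head at P-11: h = 562.49 m (water level in the piezometer is the total head).
Head difference: h(P-8) − h(P-11) = 568.96 − 562.49 = 6.47 m.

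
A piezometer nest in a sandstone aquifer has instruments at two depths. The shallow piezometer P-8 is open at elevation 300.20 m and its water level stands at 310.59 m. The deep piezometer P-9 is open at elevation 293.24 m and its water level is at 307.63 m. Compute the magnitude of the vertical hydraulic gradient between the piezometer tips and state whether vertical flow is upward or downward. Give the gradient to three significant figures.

|i_v| ≈ 0.425; vertical flow is downward

Total head at P-8: h = 310.59 m (water level in the standpipe).
Total head at P-9: h = 307.63 m.
Δh = h(P-8) − h(P-9) = 310.59 − 307.63 = 2.96 m.
Vertical separation Δz = 300.20 − 293.24 = 6.96 m.
|i_v| = |Δh| / Δz = 2.96 / 6.96 = 0.425.
Head is higher in the shallow piezometer, so vertical flow is downward (recharge condition).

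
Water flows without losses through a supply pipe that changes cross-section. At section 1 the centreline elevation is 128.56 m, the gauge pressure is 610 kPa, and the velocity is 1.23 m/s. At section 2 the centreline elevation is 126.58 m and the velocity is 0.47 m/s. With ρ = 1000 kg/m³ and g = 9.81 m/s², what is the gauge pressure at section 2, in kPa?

Pressure head at 1: ψ₁ = P₁/(ρg) = 610×1000 / (1000 × 9.81) = 62.18 m.
Velocity heads: v₁²/2g = 1.23²/19.62 = 0.077 m; v₂²/2g = 0.47²/19.62 = 0.011 m.
Total head H = z₁ + ψ₁ + v₁²/2g = 128.56 + 62.18 + 0.077 = 190.82 m.
ψ₂ = H − z₂ − v₂²/2g = 190.82 − 126.58 − 0.011 = 64.23 m.
P₂ = ρgψ₂ = 1000 × 9.81 × 64.23 ≈ 630 kPa.

P₂ ≈ 630 kPa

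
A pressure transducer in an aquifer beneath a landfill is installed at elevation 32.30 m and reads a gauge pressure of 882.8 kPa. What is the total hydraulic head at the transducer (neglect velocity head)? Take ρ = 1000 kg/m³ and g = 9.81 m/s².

h ≈ 122.29 m

ψ = P/(ρg) = 882.8×1000 / (1000 × 9.81) = 89.99 m.
h = z + ψ = 32.30 + 89.99 = 122.29 m.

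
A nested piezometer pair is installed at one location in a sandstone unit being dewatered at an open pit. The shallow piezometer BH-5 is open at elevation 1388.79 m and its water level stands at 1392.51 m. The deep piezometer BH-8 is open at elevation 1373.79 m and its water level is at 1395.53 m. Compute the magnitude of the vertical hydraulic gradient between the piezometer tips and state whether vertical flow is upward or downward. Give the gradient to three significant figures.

Total head at BH-5: h = 1392.51 m (water level in the standpipe).
Total head at BH-8: h = 1395.53 m.
Δh = h(BH-5) − h(BH-8) = 1392.51 − 1395.53 = -3.02 m.
Vertical separation Δz = 1388.79 − 1373.79 = 15.00 m.
|i_v| = |Δh| / Δz = 3.02 / 15.00 = 0.201.
Head is higher in the deep piezometer, so vertical flow is upward (discharge condition).

|i_v| ≈ 0.201; vertical flow is upward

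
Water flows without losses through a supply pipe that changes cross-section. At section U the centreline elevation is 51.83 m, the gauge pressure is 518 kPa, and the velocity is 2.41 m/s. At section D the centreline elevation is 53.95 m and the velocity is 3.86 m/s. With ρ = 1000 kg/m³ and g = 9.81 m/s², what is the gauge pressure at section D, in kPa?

P₂ ≈ 493 kPa

Pressure head at U: ψ₁ = P₁/(ρg) = 518×1000 / (1000 × 9.81) = 52.80 m.
Velocity heads: v₁²/2g = 2.41²/19.62 = 0.296 m; v₂²/2g = 3.86²/19.62 = 0.759 m.
Total head H = z₁ + ψ₁ + v₁²/2g = 51.83 + 52.80 + 0.296 = 104.93 m.
ψ₂ = H − z₂ − v₂²/2g = 104.93 − 53.95 − 0.759 = 50.22 m.
P₂ = ρgψ₂ = 1000 × 9.81 × 50.22 ≈ 493 kPa.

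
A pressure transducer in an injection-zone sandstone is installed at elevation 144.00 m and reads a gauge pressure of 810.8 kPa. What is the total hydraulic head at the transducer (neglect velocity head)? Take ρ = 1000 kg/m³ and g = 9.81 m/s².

ψ = P/(ρg) = 810.8×1000 / (1000 × 9.81) = 82.65 m.
h = z + ψ = 144.00 + 82.65 = 226.65 m.

h ≈ 226.65 m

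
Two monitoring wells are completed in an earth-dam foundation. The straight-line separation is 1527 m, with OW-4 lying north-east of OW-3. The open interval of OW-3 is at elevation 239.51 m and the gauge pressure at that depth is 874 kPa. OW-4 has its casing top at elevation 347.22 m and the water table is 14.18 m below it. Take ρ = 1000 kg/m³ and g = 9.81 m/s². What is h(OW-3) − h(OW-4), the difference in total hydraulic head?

Δh ≈ -4.44 m

Pressure head at OW-3: ψ = P/(ρg) = 874×1000 / (1000 × 9.81) = 89.09 m.
Total head at OW-3: h = z + ψ = 239.51 + 89.09 = 328.60 m.
Total head at OW-4: h = 347.22 − 14.18 = 333.04 m.
Head difference: h(OW-3) − h(OW-4) = 328.60 − 333.04 = -4.44 m.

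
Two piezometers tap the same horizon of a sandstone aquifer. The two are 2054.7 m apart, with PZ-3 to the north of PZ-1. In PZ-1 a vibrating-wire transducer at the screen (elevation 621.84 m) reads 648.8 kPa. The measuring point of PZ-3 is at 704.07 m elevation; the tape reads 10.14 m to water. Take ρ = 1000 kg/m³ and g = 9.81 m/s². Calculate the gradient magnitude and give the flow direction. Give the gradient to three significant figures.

Pressure head at PZ-1: ψ = P/(ρg) = 648.8×1000 / (1000 × 9.81) = 66.14 m.
Total head at PZ-1: h = z + ψ = 621.84 + 66.14 = 687.98 m.
Total head at PZ-3: h = 704.07 − 10.14 = 693.93 m.
Head difference: h(PZ-1) − h(PZ-3) = 687.98 − 693.93 = -5.95 m.
Hydraulic gradient: i = |Δh| / L = 5.95 / 2054.7 = 0.00290.
Flow is from higher to lower head: from PZ-3 toward PZ-1, i.e. toward the south.

i ≈ 0.00290; groundwater flows toward the south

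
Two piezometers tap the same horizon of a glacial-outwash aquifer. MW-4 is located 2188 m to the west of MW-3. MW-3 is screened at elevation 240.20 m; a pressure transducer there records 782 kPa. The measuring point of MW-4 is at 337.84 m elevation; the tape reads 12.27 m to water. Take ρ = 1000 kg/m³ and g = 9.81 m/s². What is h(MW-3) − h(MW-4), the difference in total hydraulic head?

Pressure head at MW-3: ψ = P/(ρg) = 782×1000 / (1000 × 9.81) = 79.71 m.
Total head at MW-3: h = z + ψ = 240.20 + 79.71 = 319.91 m.
Total head at MW-4: h = 337.84 − 12.27 = 325.57 m.
Head difference: h(MW-3) − h(MW-4) = 319.91 − 325.57 = -5.66 m.

Δh ≈ -5.66 m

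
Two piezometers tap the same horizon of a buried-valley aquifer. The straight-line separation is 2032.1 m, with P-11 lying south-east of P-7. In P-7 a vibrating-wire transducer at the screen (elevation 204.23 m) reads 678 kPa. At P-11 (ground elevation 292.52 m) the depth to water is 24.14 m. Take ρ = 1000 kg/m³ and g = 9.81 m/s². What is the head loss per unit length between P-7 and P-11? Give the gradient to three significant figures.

Pressure head at P-7: ψ = P/(ρg) = 678×1000 / (1000 × 9.81) = 69.11 m.
Total head at P-7: h = z + ψ = 204.23 + 69.11 = 273.34 m.
Total head at P-11: h = 292.52 − 24.14 = 268.38 m.
Head difference: h(P-7) − h(P-11) = 273.34 − 268.38 = 4.96 m.
Hydraulic gradient: i = |Δh| / L = 4.96 / 2032.1 = 0.00244.

i ≈ 0.00244 m/m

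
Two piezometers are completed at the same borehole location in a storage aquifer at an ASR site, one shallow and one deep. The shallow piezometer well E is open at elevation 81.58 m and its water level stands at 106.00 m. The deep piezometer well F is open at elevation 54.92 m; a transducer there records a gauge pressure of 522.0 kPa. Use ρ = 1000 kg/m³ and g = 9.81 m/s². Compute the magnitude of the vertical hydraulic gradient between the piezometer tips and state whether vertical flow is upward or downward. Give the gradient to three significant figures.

Total head at well E: h = 106.00 m (water level in the standpipe).
Pressure head at well F: ψ = P/(ρg) = 522.0×1000 / (1000 × 9.81) = 53.21 m.
Total head at well F: h = z + ψ = 54.92 + 53.21 = 108.13 m.
Δh = h(well E) − h(well F) = 106.00 − 108.13 = -2.13 m.
Vertical separation Δz = 81.58 − 54.92 = 26.66 m.
|i_v| = |Δh| / Δz = 2.13 / 26.66 = 0.0799.
Head is higher in the deep piezometer, so vertical flow is upward (discharge condition).

|i_v| ≈ 0.0799; vertical flow is upward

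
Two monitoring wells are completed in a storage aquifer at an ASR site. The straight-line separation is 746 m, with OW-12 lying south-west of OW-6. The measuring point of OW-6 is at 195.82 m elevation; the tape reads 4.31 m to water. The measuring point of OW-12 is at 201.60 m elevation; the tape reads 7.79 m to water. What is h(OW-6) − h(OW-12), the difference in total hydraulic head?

Δh ≈ -2.30 m

Total head at OW-6: h = 195.82 − 4.31 = 191.51 m.
Total head at OW-12: h = 201.60 − 7.79 = 193.81 m.
Head difference: h(OW-6) − h(OW-12) = 191.51 − 193.81 = -2.30 m.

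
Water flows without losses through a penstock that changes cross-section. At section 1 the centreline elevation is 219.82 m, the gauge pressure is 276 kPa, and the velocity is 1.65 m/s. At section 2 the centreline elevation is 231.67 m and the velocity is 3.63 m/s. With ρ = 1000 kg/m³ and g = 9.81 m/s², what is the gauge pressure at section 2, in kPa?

Pressure head at 1: ψ₁ = P₁/(ρg) = 276×1000 / (1000 × 9.81) = 28.13 m.
Velocity heads: v₁²/2g = 1.65²/19.62 = 0.139 m; v₂²/2g = 3.63²/19.62 = 0.672 m.
Total head H = z₁ + ψ₁ + v₁²/2g = 219.82 + 28.13 + 0.139 = 248.09 m.
ψ₂ = H − z₂ − v₂²/2g = 248.09 − 231.67 − 0.672 = 15.75 m.
P₂ = ρgψ₂ = 1000 × 9.81 × 15.75 ≈ 155 kPa.

P₂ ≈ 155 kPa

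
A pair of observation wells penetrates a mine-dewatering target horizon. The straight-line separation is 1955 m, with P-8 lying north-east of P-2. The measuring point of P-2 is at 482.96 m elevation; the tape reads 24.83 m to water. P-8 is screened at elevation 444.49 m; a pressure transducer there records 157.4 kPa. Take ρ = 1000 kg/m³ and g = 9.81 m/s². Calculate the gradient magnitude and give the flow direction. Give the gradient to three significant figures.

i ≈ 0.00123; groundwater flows toward the south-west

Total head at P-2: h = 482.96 − 24.83 = 458.13 m.
Pressure head at P-8: ψ = P/(ρg) = 157.4×1000 / (1000 × 9.81) = 16.04 m.
Total head at P-8: h = z + ψ = 444.49 + 16.04 = 460.53 m.
Head difference: h(P-2) − h(P-8) = 458.13 − 460.53 = -2.40 m.
Hydraulic gradient: i = |Δh| / L = 2.40 / 1955 = 0.00123.
Flow is from higher to lower head: from P-8 toward P-2, i.e. toward the south-west.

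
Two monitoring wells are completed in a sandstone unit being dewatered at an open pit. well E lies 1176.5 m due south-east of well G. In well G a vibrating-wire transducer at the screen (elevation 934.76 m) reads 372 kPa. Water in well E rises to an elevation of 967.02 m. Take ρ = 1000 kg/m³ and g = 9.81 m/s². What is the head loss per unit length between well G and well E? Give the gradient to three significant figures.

i ≈ 0.00481 m/m

Pressure head at well G: ψ = P/(ρg) = 372×1000 / (1000 × 9.81) = 37.92 m.
Total head at well G: h = z + ψ = 934.76 + 37.92 = 972.68 m.
Total head at well E: h = 967.02 m (water level in the piezometer is the total head).
Head difference: h(well G) − h(well E) = 972.68 − 967.02 = 5.66 m.
Hydraulic gradient: i = |Δh| / L = 5.66 / 1176.5 = 0.00481.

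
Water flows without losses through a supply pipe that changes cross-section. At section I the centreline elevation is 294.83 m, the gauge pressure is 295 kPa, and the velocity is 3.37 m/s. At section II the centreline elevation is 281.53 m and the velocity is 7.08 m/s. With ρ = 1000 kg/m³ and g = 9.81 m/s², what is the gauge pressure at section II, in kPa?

Pressure head at I: ψ₁ = P₁/(ρg) = 295×1000 / (1000 × 9.81) = 30.07 m.
Velocity heads: v₁²/2g = 3.37²/19.62 = 0.579 m; v₂²/2g = 7.08²/19.62 = 2.555 m.
Total head H = z₁ + ψ₁ + v₁²/2g = 294.83 + 30.07 + 0.579 = 325.48 m.
ψ₂ = H − z₂ − v₂²/2g = 325.48 − 281.53 − 2.555 = 41.40 m.
P₂ = ρgψ₂ = 1000 × 9.81 × 41.40 ≈ 406 kPa.

P₂ ≈ 406 kPa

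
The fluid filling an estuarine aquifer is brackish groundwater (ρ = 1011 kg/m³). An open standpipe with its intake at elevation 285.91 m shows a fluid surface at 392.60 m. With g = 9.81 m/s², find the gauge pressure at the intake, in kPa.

Pressure head ψ = h − z = 392.60 − 285.91 = 106.69 m.
P = ρgψ = 1011 × 9.81 × 106.69 = 1058142 Pa ≈ 1060 kPa.

P ≈ 1060 kPa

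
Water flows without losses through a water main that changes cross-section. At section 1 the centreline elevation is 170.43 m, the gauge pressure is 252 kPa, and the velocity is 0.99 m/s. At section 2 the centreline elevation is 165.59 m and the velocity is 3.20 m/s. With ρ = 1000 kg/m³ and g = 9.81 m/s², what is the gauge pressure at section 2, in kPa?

P₂ ≈ 295 kPa

Pressure head at 1: ψ₁ = P₁/(ρg) = 252×1000 / (1000 × 9.81) = 25.69 m.
Velocity heads: v₁²/2g = 0.99²/19.62 = 0.050 m; v₂²/2g = 3.20²/19.62 = 0.522 m.
Total head H = z₁ + ψ₁ + v₁²/2g = 170.43 + 25.69 + 0.050 = 196.17 m.
ψ₂ = H − z₂ − v₂²/2g = 196.17 − 165.59 − 0.522 = 30.06 m.
P₂ = ρgψ₂ = 1000 × 9.81 × 30.06 ≈ 295 kPa.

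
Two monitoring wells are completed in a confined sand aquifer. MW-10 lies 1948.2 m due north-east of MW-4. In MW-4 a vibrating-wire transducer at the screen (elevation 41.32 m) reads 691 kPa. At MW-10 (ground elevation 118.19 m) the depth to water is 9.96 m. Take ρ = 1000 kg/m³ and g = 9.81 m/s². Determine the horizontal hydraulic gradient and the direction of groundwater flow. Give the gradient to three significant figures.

Pressure head at MW-4: ψ = P/(ρg) = 691×1000 / (1000 × 9.81) = 70.44 m.
Total head at MW-4: h = z + ψ = 41.32 + 70.44 = 111.76 m.
Total head at MW-10: h = 118.19 − 9.96 = 108.23 m.
Head difference: h(MW-4) − h(MW-10) = 111.76 − 108.23 = 3.53 m.
Hydraulic gradient: i = |Δh| / L = 3.53 / 1948.2 = 0.00181.
Flow is from higher to lower head: from MW-4 toward MW-10, i.e. toward the north-east.

i ≈ 0.00181; groundwater flows toward the north-east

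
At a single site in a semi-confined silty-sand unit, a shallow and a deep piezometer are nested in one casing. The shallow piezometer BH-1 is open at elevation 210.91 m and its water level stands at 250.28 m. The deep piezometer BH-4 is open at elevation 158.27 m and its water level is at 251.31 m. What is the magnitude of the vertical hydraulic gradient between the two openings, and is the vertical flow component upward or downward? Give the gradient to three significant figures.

|i_v| ≈ 0.0196; vertical flow is upward

Total head at BH-1: h = 250.28 m (water level in the standpipe).
Total head at BH-4: h = 251.31 m.
Δh = h(BH-1) − h(BH-4) = 250.28 − 251.31 = -1.03 m.
Vertical separation Δz = 210.91 − 158.27 = 52.64 m.
|i_v| = |Δh| / Δz = 1.03 / 52.64 = 0.0196.
Head is higher in the deep piezometer, so vertical flow is upward (discharge condition).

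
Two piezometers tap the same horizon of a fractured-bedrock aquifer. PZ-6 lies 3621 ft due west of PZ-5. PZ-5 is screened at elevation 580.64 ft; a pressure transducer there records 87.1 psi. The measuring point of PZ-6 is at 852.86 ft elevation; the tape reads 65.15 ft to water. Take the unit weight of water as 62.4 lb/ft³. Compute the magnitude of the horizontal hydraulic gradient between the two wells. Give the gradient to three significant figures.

i ≈ 0.00168

Pressure head at PZ-5: ψ = 144·P/γ = 144 × 87.1 / 62.4 = 201.00 ft.
Total head at PZ-5: h = z + ψ = 580.64 + 201.00 = 781.64 ft.
Total head at PZ-6: h = 852.86 − 65.15 = 787.71 ft.
Head difference: h(PZ-5) − h(PZ-6) = 781.64 − 787.71 = -6.07 ft.
Hydraulic gradient: i = |Δh| / L = 6.07 / 3621 = 0.00168.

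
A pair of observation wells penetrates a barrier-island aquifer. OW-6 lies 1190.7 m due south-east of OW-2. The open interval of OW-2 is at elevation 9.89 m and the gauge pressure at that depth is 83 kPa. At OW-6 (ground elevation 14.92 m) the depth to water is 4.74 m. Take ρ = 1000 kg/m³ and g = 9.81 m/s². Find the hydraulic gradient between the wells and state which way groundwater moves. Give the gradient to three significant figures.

i ≈ 0.00686; groundwater flows toward the south-east

Pressure head at OW-2: ψ = P/(ρg) = 83×1000 / (1000 × 9.81) = 8.46 m.
Total head at OW-2: h = z + ψ = 9.89 + 8.46 = 18.35 m.
Total head at OW-6: h = 14.92 − 4.74 = 10.18 m.
Head difference: h(OW-2) − h(OW-6) = 18.35 − 10.18 = 8.17 m.
Hydraulic gradient: i = |Δh| / L = 8.17 / 1190.7 = 0.00686.
Flow is from higher to lower head: from OW-2 toward OW-6, i.e. toward the south-east.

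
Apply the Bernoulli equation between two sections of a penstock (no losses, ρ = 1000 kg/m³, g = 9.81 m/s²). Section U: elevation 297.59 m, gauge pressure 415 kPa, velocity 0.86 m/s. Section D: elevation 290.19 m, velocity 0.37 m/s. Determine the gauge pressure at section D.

Pressure head at U: ψ₁ = P₁/(ρg) = 415×1000 / (1000 × 9.81) = 42.30 m.
Velocity heads: v₁²/2g = 0.86²/19.62 = 0.038 m; v₂²/2g = 0.37²/19.62 = 0.007 m.
Total head H = z₁ + ψ₁ + v₁²/2g = 297.59 + 42.30 + 0.038 = 339.93 m.
ψ₂ = H − z₂ − v₂²/2g = 339.93 − 290.19 − 0.007 = 49.73 m.
P₂ = ρgψ₂ = 1000 × 9.81 × 49.73 ≈ 488 kPa.

P₂ ≈ 488 kPa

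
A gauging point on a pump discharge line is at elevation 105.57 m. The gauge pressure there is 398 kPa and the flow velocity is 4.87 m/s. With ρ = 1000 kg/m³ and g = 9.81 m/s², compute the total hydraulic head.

Pressure head ψ = P/(ρg) = 398×1000 / (1000 × 9.81) = 40.57 m.
Velocity head = v²/(2g) = 4.87² / (2 × 9.81) = 1.209 m.
h = z + ψ + v²/(2g) = 105.57 + 40.57 + 1.209 = 147.35 m.

h ≈ 147.35 m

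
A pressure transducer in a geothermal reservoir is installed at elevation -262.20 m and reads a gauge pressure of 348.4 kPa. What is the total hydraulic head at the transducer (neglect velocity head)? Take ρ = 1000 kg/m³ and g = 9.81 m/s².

h ≈ -226.69 m

ψ = P/(ρg) = 348.4×1000 / (1000 × 9.81) = 35.51 m.
h = z + ψ = -262.20 + 35.51 = -226.69 m.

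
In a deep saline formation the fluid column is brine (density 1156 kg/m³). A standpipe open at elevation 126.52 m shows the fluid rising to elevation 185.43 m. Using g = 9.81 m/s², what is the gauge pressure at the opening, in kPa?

P ≈ 668 kPa

Pressure head ψ = h − z = 185.43 − 126.52 = 58.91 m.
P = ρgψ = 1156 × 9.81 × 58.91 = 668061 Pa ≈ 668 kPa.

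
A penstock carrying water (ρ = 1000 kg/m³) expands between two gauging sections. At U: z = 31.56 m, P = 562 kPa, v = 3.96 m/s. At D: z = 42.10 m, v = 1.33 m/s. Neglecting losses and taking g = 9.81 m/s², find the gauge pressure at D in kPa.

Pressure head at U: ψ₁ = P₁/(ρg) = 562×1000 / (1000 × 9.81) = 57.29 m.
Velocity heads: v₁²/2g = 3.96²/19.62 = 0.799 m; v₂²/2g = 1.33²/19.62 = 0.090 m.
Total head H = z₁ + ψ₁ + v₁²/2g = 31.56 + 57.29 + 0.799 = 89.65 m.
ψ₂ = H − z₂ − v₂²/2g = 89.65 − 42.10 − 0.090 = 47.46 m.
P₂ = ρgψ₂ = 1000 × 9.81 × 47.46 ≈ 466 kPa.

P₂ ≈ 466 kPa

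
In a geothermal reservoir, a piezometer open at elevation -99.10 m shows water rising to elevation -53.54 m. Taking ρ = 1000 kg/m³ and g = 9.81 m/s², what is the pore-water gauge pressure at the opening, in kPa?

P ≈ 447 kPa

Pressure head ψ = h − z = -53.54 − (-99.10) = 45.56 m.
P = ρgψ = 1000 × 9.81 × 45.56 = 446944 Pa ≈ 447 kPa.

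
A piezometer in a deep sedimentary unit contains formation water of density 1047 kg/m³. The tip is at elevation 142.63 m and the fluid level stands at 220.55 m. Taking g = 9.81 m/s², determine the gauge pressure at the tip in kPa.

P ≈ 800 kPa

Pressure head ψ = h − z = 220.55 − 142.63 = 77.92 m.
P = ρgψ = 1047 × 9.81 × 77.92 = 800322 Pa ≈ 800 kPa.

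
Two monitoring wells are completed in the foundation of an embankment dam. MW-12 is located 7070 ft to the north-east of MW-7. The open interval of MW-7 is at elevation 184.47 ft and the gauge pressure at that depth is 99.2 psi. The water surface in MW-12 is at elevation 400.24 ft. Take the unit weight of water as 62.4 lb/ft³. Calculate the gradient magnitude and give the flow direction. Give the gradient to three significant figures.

Pressure head at MW-7: ψ = 144·P/γ = 144 × 99.2 / 62.4 = 228.92 ft.
Total head at MW-7: h = z + ψ = 184.47 + 228.92 = 413.39 ft.
Total head at MW-12: h = 400.24 ft (water level in the piezometer is the total head).
Head difference: h(MW-7) − h(MW-12) = 413.39 − 400.24 = 13.15 ft.
Hydraulic gradient: i = |Δh| / L = 13.15 / 7070 = 0.00186.
Flow is from higher to lower head: from MW-7 toward MW-12, i.e. toward the north-east.

i ≈ 0.00186; groundwater flows toward the north-east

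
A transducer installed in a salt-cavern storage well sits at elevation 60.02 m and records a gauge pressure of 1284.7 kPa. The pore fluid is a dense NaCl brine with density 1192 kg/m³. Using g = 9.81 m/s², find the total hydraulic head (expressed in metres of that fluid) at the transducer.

h ≈ 169.88 m

ψ = P/(ρg) = 1284.7×1000 / (1192 × 9.81) = 109.86 m.
h = z + ψ = 60.02 + 109.86 = 169.88 m.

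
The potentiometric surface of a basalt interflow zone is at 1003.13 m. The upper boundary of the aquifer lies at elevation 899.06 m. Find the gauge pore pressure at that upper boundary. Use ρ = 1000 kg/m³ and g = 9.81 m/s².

P ≈ 1020 kPa

Pressure head at the aquifer top: ψ = h − z = 1003.13 − 899.06 = 104.07 m.
P = ρgψ = 1000 × 9.81 × 104.07 = 1020927 Pa ≈ 1020 kPa.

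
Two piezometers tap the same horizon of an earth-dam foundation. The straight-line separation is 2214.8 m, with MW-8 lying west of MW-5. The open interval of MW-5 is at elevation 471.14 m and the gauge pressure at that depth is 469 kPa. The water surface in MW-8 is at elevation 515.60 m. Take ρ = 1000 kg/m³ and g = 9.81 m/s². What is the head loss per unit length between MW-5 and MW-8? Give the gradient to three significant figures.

Pressure head at MW-5: ψ = P/(ρg) = 469×1000 / (1000 × 9.81) = 47.81 m.
Total head at MW-5: h = z + ψ = 471.14 + 47.81 = 518.95 m.
Total head at MW-8: h = 515.60 m (water level in the piezometer is the total head).
Head difference: h(MW-5) − h(MW-8) = 518.95 − 515.60 = 3.35 m.
Hydraulic gradient: i = |Δh| / L = 3.35 / 2214.8 = 0.00151.

i ≈ 0.00151 m/m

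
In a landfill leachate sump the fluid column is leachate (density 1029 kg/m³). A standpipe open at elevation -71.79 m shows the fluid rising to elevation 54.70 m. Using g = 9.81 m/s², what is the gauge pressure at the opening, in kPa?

P ≈ 1280 kPa

Pressure head ψ = h − z = 54.70 − (-71.79) = 126.49 m.
P = ρgψ = 1029 × 9.81 × 126.49 = 1276852 Pa ≈ 1280 kPa.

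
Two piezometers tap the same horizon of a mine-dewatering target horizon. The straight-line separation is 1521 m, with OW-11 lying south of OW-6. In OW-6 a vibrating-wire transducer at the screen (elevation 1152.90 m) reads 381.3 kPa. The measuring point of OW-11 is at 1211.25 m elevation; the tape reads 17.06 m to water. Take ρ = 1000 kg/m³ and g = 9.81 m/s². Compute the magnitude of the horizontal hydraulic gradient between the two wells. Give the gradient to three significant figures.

Pressure head at OW-6: ψ = P/(ρg) = 381.3×1000 / (1000 × 9.81) = 38.87 m.
Total head at OW-6: h = z + ψ = 1152.90 + 38.87 = 1191.77 m.
Total head at OW-11: h = 1211.25 − 17.06 = 1194.19 m.
Head difference: h(OW-6) − h(OW-11) = 1191.77 − 1194.19 = -2.42 m.
Hydraulic gradient: i = |Δh| / L = 2.42 / 1521 = 0.00159.

i ≈ 0.00159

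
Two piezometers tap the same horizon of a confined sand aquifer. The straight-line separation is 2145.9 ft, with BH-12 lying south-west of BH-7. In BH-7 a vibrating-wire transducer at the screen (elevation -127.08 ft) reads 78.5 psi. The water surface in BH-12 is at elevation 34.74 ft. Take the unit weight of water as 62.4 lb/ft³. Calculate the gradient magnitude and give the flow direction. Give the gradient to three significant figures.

Pressure head at BH-7: ψ = 144·P/γ = 144 × 78.5 / 62.4 = 181.15 ft.
Total head at BH-7: h = z + ψ = -127.08 + 181.15 = 54.07 ft.
Total head at BH-12: h = 34.74 ft (water level in the piezometer is the total head).
Head difference: h(BH-7) − h(BH-12) = 54.07 − 34.74 = 19.33 ft.
Hydraulic gradient: i = |Δh| / L = 19.33 / 2145.9 = 0.00901.
Flow is from higher to lower head: from BH-7 toward BH-12, i.e. toward the south-west.

i ≈ 0.00901; groundwater flows toward the south-west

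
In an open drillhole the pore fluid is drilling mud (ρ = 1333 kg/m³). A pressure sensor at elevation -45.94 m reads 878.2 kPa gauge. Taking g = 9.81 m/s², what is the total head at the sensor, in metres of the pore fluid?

ψ = P/(ρg) = 878.2×1000 / (1333 × 9.81) = 67.16 m.
h = z + ψ = -45.94 + 67.16 = 21.22 m.

h ≈ 21.22 m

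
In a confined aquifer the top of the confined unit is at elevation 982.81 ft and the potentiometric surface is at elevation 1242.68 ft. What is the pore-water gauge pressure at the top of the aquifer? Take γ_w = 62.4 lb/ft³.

Pressure head at the aquifer top: ψ = h − z = 1242.68 − 982.81 = 259.87 ft.
P = γψ/144 = 62.4 × 259.87 / 144 = 113 psi.

P ≈ 113 psi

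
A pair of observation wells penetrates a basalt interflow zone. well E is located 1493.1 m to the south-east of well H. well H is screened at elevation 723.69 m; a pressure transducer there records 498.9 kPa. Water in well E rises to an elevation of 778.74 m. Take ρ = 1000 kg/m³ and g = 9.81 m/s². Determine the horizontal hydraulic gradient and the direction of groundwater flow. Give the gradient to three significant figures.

i ≈ 0.00281; groundwater flows toward the north-west

Pressure head at well H: ψ = P/(ρg) = 498.9×1000 / (1000 × 9.81) = 50.86 m.
Total head at well H: h = z + ψ = 723.69 + 50.86 = 774.55 m.
Total head at well E: h = 778.74 m (water level in the piezometer is the total head).
Head difference: h(well H) − h(well E) = 774.55 − 778.74 = -4.19 m.
Hydraulic gradient: i = |Δh| / L = 4.19 / 1493.1 = 0.00281.
Flow is from higher to lower head: from well E toward well H, i.e. toward the north-west.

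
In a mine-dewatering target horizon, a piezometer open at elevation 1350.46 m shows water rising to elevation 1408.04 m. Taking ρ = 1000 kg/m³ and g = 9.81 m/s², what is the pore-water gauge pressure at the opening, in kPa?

Pressure head ψ = h − z = 1408.04 − 1350.46 = 57.58 m.
P = ρgψ = 1000 × 9.81 × 57.58 = 564860 Pa ≈ 565 kPa.

P ≈ 565 kPa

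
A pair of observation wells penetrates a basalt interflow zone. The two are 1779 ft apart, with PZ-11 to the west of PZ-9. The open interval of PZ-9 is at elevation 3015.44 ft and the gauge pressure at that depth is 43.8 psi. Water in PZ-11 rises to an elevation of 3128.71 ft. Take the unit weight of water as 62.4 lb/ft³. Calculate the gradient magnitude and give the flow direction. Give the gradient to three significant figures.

i ≈ 0.00685; groundwater flows toward the east

Pressure head at PZ-9: ψ = 144·P/γ = 144 × 43.8 / 62.4 = 101.08 ft.
Total head at PZ-9: h = z + ψ = 3015.44 + 101.08 = 3116.52 ft.
Total head at PZ-11: h = 3128.71 ft (water level in the piezometer is the total head).
Head difference: h(PZ-9) − h(PZ-11) = 3116.52 − 3128.71 = -12.19 ft.
Hydraulic gradient: i = |Δh| / L = 12.19 / 1779 = 0.00685.
Flow is from higher to lower head: from PZ-11 toward PZ-9, i.e. toward the east.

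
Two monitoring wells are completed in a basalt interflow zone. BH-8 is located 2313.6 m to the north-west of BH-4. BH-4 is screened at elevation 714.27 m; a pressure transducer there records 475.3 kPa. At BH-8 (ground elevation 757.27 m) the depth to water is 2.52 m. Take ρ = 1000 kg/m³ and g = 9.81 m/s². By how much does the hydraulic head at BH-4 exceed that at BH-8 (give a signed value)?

Pressure head at BH-4: ψ = P/(ρg) = 475.3×1000 / (1000 × 9.81) = 48.45 m.
Total head at BH-4: h = z + ψ = 714.27 + 48.45 = 762.72 m.
Total head at BH-8: h = 757.27 − 2.52 = 754.75 m.
Head difference: h(BH-4) − h(BH-8) = 762.72 − 754.75 = 7.97 m.

Δh ≈ 7.97 m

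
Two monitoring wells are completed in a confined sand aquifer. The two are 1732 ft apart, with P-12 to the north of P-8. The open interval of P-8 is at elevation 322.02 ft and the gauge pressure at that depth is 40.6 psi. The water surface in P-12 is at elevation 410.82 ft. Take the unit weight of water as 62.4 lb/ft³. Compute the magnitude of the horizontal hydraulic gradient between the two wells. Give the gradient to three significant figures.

Pressure head at P-8: ψ = 144·P/γ = 144 × 40.6 / 62.4 = 93.69 ft.
Total head at P-8: h = z + ψ = 322.02 + 93.69 = 415.71 ft.
Total head at P-12: h = 410.82 ft (water level in the piezometer is the total head).
Head difference: h(P-8) − h(P-12) = 415.71 − 410.82 = 4.89 ft.
Hydraulic gradient: i = |Δh| / L = 4.89 / 1732 = 0.00282.

i ≈ 0.00282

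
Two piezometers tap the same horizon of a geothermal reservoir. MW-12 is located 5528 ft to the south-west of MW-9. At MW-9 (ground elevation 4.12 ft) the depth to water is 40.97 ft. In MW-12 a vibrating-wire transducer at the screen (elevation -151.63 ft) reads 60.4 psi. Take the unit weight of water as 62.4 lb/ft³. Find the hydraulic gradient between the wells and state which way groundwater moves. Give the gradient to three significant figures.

Total head at MW-9: h = 4.12 − 40.97 = -36.85 ft.
Pressure head at MW-12: ψ = 144·P/γ = 144 × 60.4 / 62.4 = 139.38 ft.
Total head at MW-12: h = z + ψ = -151.63 + 139.38 = -12.25 ft.
Head difference: h(MW-9) − h(MW-12) = -36.85 − (-12.25) = -24.60 ft.
Hydraulic gradient: i = |Δh| / L = 24.60 / 5528 = 0.00445.
Flow is from higher to lower head: from MW-12 toward MW-9, i.e. toward the north-east.

i ≈ 0.00445; groundwater flows toward the north-east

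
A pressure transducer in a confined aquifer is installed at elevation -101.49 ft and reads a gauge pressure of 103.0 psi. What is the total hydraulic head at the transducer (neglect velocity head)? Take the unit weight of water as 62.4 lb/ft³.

ψ = 144·P/γ = 144 × 103.0 / 62.4 = 237.69 ft.
h = z + ψ = -101.49 + 237.69 = 136.20 ft.

h ≈ 136.20 ft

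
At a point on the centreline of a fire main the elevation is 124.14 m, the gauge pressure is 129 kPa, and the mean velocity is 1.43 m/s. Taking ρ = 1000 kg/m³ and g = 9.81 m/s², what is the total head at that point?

h ≈ 137.39 m

Pressure head ψ = P/(ρg) = 129×1000 / (1000 × 9.81) = 13.15 m.
Velocity head = v²/(2g) = 1.43² / (2 × 9.81) = 0.104 m.
h = z + ψ + v²/(2g) = 124.14 + 13.15 + 0.104 = 137.39 m.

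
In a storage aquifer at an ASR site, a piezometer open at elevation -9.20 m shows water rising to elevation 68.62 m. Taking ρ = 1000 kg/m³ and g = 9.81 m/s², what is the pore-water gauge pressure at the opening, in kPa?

Pressure head ψ = h − z = 68.62 − (-9.20) = 77.82 m.
P = ρgψ = 1000 × 9.81 × 77.82 = 763414 Pa ≈ 763 kPa.

P ≈ 763 kPa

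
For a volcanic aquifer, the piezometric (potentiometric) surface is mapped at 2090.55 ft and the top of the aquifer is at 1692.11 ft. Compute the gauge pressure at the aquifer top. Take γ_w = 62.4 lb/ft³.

P ≈ 173 psi

Pressure head at the aquifer top: ψ = h − z = 2090.55 − 1692.11 = 398.44 ft.
P = γψ/144 = 62.4 × 398.44 / 144 = 173 psi.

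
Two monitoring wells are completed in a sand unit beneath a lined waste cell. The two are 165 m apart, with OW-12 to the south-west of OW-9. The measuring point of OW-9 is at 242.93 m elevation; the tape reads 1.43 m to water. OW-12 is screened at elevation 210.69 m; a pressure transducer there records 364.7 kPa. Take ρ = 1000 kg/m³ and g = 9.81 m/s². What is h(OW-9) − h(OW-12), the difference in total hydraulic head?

Total head at OW-9: h = 242.93 − 1.43 = 241.50 m.
Pressure head at OW-12: ψ = P/(ρg) = 364.7×1000 / (1000 × 9.81) = 37.18 m.
Total head at OW-12: h = z + ψ = 210.69 + 37.18 = 247.87 m.
Head difference: h(OW-9) − h(OW-12) = 241.50 − 247.87 = -6.37 m.

Δh ≈ -6.37 m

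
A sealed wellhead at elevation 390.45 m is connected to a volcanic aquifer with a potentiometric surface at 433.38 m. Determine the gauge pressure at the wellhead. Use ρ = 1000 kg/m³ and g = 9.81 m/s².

Head above the cap: Δh = 433.38 − 390.45 = 42.93 m.
P = ρgΔh = 1000 × 9.81 × 42.93 = 421143 Pa ≈ 421 kPa.

P ≈ 421 kPa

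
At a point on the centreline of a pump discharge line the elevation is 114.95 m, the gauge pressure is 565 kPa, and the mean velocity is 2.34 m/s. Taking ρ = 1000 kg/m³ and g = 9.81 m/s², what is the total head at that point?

Pressure head ψ = P/(ρg) = 565×1000 / (1000 × 9.81) = 57.59 m.
Velocity head = v²/(2g) = 2.34² / (2 × 9.81) = 0.279 m.
h = z + ψ + v²/(2g) = 114.95 + 57.59 + 0.279 = 172.82 m.

h ≈ 172.82 m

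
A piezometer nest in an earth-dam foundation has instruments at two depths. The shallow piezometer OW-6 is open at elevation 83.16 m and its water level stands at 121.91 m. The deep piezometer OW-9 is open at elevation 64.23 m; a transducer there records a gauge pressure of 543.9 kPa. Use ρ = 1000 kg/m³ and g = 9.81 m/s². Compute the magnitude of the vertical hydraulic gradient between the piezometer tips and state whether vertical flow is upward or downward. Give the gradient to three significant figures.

|i_v| ≈ 0.118; vertical flow is downward

Total head at OW-6: h = 121.91 m (water level in the standpipe).
Pressure head at OW-9: ψ = P/(ρg) = 543.9×1000 / (1000 × 9.81) = 55.44 m.
Total head at OW-9: h = z + ψ = 64.23 + 55.44 = 119.67 m.
Δh = h(OW-6) − h(OW-9) = 121.91 − 119.67 = 2.24 m.
Vertical separation Δz = 83.16 − 64.23 = 18.93 m.
|i_v| = |Δh| / Δz = 2.24 / 18.93 = 0.118.
Head is higher in the shallow piezometer, so vertical flow is downward (recharge condition).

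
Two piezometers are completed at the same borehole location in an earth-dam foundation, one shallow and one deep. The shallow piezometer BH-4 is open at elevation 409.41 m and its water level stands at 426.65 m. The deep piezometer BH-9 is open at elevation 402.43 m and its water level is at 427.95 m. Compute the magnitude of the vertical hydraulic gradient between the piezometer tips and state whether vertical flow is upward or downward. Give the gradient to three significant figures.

|i_v| ≈ 0.186; vertical flow is upward

Total head at BH-4: h = 426.65 m (water level in the standpipe).
Total head at BH-9: h = 427.95 m.
Δh = h(BH-4) − h(BH-9) = 426.65 − 427.95 = -1.30 m.
Vertical separation Δz = 409.41 − 402.43 = 6.98 m.
|i_v| = |Δh| / Δz = 1.30 / 6.98 = 0.186.
Head is higher in the deep piezometer, so vertical flow is upward (discharge condition).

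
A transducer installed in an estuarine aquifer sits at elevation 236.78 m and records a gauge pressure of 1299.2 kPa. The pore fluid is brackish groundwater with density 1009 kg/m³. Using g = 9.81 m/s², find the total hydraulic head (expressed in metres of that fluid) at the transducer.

ψ = P/(ρg) = 1299.2×1000 / (1009 × 9.81) = 131.25 m.
h = z + ψ = 236.78 + 131.25 = 368.03 m.

h ≈ 368.03 m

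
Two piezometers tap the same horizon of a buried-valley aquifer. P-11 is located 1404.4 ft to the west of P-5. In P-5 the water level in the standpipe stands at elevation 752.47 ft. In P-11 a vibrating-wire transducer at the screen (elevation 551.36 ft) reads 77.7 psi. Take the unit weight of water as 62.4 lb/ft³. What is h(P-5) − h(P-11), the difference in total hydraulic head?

Δh ≈ 21.80 ft

Total head at P-5: h = 752.47 ft (water level in the piezometer is the total head).
Pressure head at P-11: ψ = 144·P/γ = 144 × 77.7 / 62.4 = 179.31 ft.
Total head at P-11: h = z + ψ = 551.36 + 179.31 = 730.67 ft.
Head difference: h(P-5) − h(P-11) = 752.47 − 730.67 = 21.80 ft.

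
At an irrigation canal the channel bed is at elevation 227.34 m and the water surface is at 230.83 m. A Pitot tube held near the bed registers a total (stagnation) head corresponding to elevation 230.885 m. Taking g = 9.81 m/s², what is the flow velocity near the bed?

v ≈ 1.04 m/s

Near the bed, under hydrostatic conditions, the piezometric head (z + ψ) equals the free-surface elevation, 230.83 m.
Velocity head = total − piezometric = 230.885 − 230.83 = 0.055 m.
v = √(2g·h_v) = √(2 × 9.81 × 0.055) = 1.04 m/s.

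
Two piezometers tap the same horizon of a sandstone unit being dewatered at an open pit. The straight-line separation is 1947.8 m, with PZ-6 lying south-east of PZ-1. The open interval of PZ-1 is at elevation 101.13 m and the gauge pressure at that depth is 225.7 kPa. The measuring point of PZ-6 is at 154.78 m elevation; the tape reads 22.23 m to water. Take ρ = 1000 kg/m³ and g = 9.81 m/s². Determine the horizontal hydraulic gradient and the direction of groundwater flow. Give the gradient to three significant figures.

Pressure head at PZ-1: ψ = P/(ρg) = 225.7×1000 / (1000 × 9.81) = 23.01 m.
Total head at PZ-1: h = z + ψ = 101.13 + 23.01 = 124.14 m.
Total head at PZ-6: h = 154.78 − 22.23 = 132.55 m.
Head difference: h(PZ-1) − h(PZ-6) = 124.14 − 132.55 = -8.41 m.
Hydraulic gradient: i = |Δh| / L = 8.41 / 1947.8 = 0.00432.
Flow is from higher to lower head: from PZ-6 toward PZ-1, i.e. toward the north-west.

i ≈ 0.00432; groundwater flows toward the north-west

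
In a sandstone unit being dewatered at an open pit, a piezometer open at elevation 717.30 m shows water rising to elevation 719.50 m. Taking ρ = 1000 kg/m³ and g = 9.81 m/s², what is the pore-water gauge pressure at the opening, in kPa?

P ≈ 21.6 kPa

Pressure head ψ = h − z = 719.50 − 717.30 = 2.20 m.
P = ρgψ = 1000 × 9.81 × 2.20 = 21582 Pa ≈ 21.6 kPa.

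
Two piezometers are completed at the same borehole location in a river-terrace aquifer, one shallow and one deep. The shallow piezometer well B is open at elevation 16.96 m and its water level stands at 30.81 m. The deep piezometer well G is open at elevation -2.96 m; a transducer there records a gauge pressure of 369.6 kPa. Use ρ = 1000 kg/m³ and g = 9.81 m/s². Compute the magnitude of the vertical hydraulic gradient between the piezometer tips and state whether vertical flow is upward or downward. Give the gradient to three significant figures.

Total head at well B: h = 30.81 m (water level in the standpipe).
Pressure head at well G: ψ = P/(ρg) = 369.6×1000 / (1000 × 9.81) = 37.68 m.
Total head at well G: h = z + ψ = -2.96 + 37.68 = 34.72 m.
Δh = h(well B) − h(well G) = 30.81 − 34.72 = -3.91 m.
Vertical separation Δz = 16.96 − (-2.96) = 19.92 m.
|i_v| = |Δh| / Δz = 3.91 / 19.92 = 0.196.
Head is higher in the deep piezometer, so vertical flow is upward (discharge condition).

|i_v| ≈ 0.196; vertical flow is upward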